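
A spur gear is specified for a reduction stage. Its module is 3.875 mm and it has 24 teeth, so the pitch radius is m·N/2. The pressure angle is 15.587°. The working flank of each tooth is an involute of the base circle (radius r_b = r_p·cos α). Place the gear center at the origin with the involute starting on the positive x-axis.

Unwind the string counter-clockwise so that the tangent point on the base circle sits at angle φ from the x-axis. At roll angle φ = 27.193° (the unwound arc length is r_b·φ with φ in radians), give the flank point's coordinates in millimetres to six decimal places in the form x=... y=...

x=49.553869 y=1.560443

pitch radius r_p = m·N/2 = 3.875·24/2 = 46.500000
base radius r_b = r_p·cos α = 46.500000·cos 15.587° = 44.789895
roll angle φ = 27.193° = 0.47460738 rad
x = r_b·(cos φ + φ·sin φ) = 44.789895·(0.88947221 + 0.47460738·0.45698926) = 49.553869
y = r_b·(sin φ − φ·cos φ) = 44.789895·(0.45698926 − 0.47460738·0.88947221) = 1.560443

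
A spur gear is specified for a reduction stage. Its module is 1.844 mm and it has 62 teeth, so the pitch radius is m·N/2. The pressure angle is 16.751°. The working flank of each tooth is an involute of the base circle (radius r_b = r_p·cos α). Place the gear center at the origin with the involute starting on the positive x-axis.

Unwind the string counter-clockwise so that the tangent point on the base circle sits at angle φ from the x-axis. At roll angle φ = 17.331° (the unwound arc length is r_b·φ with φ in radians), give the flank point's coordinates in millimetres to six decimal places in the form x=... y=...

x=57.185500 y=0.500374

pitch radius r_p = m·N/2 = 1.844·62/2 = 57.164000
base radius r_b = r_p·cos α = 57.164000·cos 16.751° = 54.738322
roll angle φ = 17.331° = 0.30248301 rad
x = r_b·(cos φ + φ·sin φ) = 54.738322·(0.95459976 + 0.30248301·0.29789141) = 57.185500
y = r_b·(sin φ − φ·cos φ) = 54.738322·(0.29789141 − 0.30248301·0.95459976) = 0.500374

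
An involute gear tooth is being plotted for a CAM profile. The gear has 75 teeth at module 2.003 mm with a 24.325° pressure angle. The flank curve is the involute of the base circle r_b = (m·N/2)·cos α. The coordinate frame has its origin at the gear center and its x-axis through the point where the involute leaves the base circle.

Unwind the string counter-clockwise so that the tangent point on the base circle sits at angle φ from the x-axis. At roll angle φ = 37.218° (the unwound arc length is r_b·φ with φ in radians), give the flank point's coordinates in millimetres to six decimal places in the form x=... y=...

x=81.396403 y=5.993358

pitch radius r_p = m·N/2 = 2.003·75/2 = 75.112500
base radius r_b = r_p·cos α = 75.112500·cos 24.325° = 68.444285
roll angle φ = 37.218° = 0.64957664 rad
x = r_b·(cos φ + φ·sin φ) = 68.444285·(0.79633994 + 0.64957664·0.60484932) = 81.396403
y = r_b·(sin φ − φ·cos φ) = 68.444285·(0.60484932 − 0.64957664·0.79633994) = 5.993358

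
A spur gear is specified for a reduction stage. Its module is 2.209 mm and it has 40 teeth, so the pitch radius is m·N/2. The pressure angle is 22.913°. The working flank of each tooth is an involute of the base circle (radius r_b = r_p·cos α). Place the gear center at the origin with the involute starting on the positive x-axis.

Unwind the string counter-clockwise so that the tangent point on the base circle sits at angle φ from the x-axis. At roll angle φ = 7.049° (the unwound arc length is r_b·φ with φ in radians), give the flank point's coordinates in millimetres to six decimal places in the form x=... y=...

pitch radius r_p = m·N/2 = 2.209·40/2 = 44.180000
base radius r_b = r_p·cos α = 44.180000·cos 22.913° = 40.694070
roll angle φ = 7.049° = 0.12302826 rad
x = r_b·(cos φ + φ·sin φ) = 40.694070·(0.99244156 + 0.12302826·0.12271814) = 41.000877
y = r_b·(sin φ − φ·cos φ) = 40.694070·(0.12271814 − 0.12302826·0.99244156) = 0.025221

x=41.000877 y=0.025221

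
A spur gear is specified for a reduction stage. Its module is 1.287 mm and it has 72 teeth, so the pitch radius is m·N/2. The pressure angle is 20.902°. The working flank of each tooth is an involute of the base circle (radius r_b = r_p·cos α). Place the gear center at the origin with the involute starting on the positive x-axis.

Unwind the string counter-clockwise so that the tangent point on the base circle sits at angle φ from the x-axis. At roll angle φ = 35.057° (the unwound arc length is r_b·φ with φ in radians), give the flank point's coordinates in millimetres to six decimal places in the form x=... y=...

pitch radius r_p = m·N/2 = 1.287·72/2 = 46.332000
base radius r_b = r_p·cos α = 46.332000·cos 20.902° = 43.282985
roll angle φ = 35.057° = 0.61186008 rad
x = r_b·(cos φ + φ·sin φ) = 43.282985·(0.81858102 + 0.61186008·0.57439108) = 50.642304
y = r_b·(sin φ − φ·cos φ) = 43.282985·(0.57439108 − 0.61186008·0.81858102) = 3.182772

x=50.642304 y=3.182772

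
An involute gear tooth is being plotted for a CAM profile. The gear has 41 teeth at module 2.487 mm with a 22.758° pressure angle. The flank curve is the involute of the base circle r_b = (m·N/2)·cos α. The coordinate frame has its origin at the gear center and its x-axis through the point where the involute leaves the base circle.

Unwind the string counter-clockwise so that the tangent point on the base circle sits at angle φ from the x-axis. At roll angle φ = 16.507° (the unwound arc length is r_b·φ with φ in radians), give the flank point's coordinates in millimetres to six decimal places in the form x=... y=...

pitch radius r_p = m·N/2 = 2.487·41/2 = 50.983500
base radius r_b = r_p·cos α = 50.983500·cos 22.758° = 47.014280
roll angle φ = 16.507° = 0.28810150 rad
x = r_b·(cos φ + φ·sin φ) = 47.014280·(0.95878503 + 0.28810150·0.28413248) = 48.925129
y = r_b·(sin φ − φ·cos φ) = 47.014280·(0.28413248 − 0.28810150·0.95878503) = 0.371652

x=48.925129 y=0.371652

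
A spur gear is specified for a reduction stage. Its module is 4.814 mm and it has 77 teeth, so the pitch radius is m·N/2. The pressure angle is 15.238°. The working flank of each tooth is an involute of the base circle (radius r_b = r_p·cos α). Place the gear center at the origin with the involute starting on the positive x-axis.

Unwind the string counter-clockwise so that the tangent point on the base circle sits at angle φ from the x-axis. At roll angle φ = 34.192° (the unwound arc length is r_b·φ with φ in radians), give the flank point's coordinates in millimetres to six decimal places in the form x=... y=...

pitch radius r_p = m·N/2 = 4.814·77/2 = 185.339000
base radius r_b = r_p·cos α = 185.339000·cos 15.238° = 178.822924
roll angle φ = 34.192° = 0.59676298 rad
x = r_b·(cos φ + φ·sin φ) = 178.822924·(0.82715905 + 0.59676298·0.56196789) = 207.885347
y = r_b·(sin φ − φ·cos φ) = 178.822924·(0.56196789 − 0.59676298·0.82715905) = 12.222546

x=207.885347 y=12.222546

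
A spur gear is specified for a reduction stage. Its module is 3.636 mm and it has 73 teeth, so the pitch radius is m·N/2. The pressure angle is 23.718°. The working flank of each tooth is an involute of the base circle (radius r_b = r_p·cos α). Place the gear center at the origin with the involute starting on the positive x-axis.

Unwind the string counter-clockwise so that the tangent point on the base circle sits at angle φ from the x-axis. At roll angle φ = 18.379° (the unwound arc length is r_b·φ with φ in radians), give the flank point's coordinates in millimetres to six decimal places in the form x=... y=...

pitch radius r_p = m·N/2 = 3.636·73/2 = 132.714000
base radius r_b = r_p·cos α = 132.714000·cos 23.718° = 121.504481
roll angle φ = 18.379° = 0.32077406 rad
x = r_b·(cos φ + φ·sin φ) = 121.504481·(0.94899164 + 0.32077406·0.31530123) = 127.595755
y = r_b·(sin φ − φ·cos φ) = 121.504481·(0.31530123 − 0.32077406·0.94899164) = 1.323102

x=127.595755 y=1.323102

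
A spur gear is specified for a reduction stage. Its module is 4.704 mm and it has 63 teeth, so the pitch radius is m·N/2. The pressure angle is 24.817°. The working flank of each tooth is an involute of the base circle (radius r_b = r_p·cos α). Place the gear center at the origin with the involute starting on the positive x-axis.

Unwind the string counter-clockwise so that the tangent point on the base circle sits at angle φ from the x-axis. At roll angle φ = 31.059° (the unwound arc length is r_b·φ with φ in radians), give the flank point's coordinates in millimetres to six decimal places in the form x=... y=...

x=152.824722 y=6.933540

pitch radius r_p = m·N/2 = 4.704·63/2 = 148.176000
base radius r_b = r_p·cos α = 148.176000·cos 24.817° = 134.492389
roll angle φ = 31.059° = 0.54208181 rad
x = r_b·(cos φ + φ·sin φ) = 134.492389·(0.85663649 + 0.54208181·0.51592046) = 152.824722
y = r_b·(sin φ − φ·cos φ) = 134.492389·(0.51592046 − 0.54208181·0.85663649) = 6.933540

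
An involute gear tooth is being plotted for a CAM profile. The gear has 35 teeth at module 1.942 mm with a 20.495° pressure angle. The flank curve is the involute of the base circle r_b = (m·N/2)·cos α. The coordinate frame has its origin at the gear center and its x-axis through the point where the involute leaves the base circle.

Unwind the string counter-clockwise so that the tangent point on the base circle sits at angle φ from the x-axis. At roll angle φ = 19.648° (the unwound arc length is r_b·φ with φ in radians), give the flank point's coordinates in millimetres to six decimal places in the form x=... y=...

x=33.650935 y=0.422902

pitch radius r_p = m·N/2 = 1.942·35/2 = 33.985000
base radius r_b = r_p·cos α = 33.985000·cos 20.495° = 31.833843
roll angle φ = 19.648° = 0.34292229 rad
x = r_b·(cos φ + φ·sin φ) = 31.833843·(0.94177609 + 0.34292229·0.33624067) = 33.650935
y = r_b·(sin φ − φ·cos φ) = 31.833843·(0.33624067 − 0.34292229·0.94177609) = 0.422902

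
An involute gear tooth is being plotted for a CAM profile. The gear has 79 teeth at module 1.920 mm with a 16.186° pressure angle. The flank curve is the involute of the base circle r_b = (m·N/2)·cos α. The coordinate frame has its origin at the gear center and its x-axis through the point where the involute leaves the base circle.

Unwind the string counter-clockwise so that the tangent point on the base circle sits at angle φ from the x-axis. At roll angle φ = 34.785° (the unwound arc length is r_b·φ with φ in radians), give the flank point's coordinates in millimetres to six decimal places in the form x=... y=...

x=85.044840 y=5.235129

pitch radius r_p = m·N/2 = 1.920·79/2 = 75.840000
base radius r_b = r_p·cos α = 75.840000·cos 16.186° = 72.833841
roll angle φ = 34.785° = 0.60711278 rad
x = r_b·(cos φ + φ·sin φ) = 72.833841·(0.82129859 + 0.60711278·0.57049857) = 85.044840
y = r_b·(sin φ − φ·cos φ) = 72.833841·(0.57049857 − 0.60711278·0.82129859) = 5.235129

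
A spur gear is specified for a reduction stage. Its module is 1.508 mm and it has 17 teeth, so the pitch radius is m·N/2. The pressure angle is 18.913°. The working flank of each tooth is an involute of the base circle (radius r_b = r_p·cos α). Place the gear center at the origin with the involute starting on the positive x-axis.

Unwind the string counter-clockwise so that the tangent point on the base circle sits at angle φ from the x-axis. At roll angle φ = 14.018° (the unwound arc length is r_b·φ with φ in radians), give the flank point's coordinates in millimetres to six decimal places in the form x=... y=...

pitch radius r_p = m·N/2 = 1.508·17/2 = 12.818000
base radius r_b = r_p·cos α = 12.818000·cos 18.913° = 12.125980
roll angle φ = 14.018° = 0.24466025 rad
x = r_b·(cos φ + φ·sin φ) = 12.125980·(0.97021968 + 0.24466025·0.24222671) = 12.483489
y = r_b·(sin φ − φ·cos φ) = 12.125980·(0.24222671 − 0.24466025·0.97021968) = 0.058842

x=12.483489 y=0.058842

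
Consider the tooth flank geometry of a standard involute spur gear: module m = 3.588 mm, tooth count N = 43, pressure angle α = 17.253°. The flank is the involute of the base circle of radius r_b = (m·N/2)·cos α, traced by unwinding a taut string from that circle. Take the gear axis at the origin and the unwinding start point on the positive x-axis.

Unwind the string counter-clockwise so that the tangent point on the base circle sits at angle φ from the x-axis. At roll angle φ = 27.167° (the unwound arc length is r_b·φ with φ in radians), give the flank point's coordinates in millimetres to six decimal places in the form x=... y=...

x=81.492683 y=2.559391

pitch radius r_p = m·N/2 = 3.588·43/2 = 77.142000
base radius r_b = r_p·cos α = 77.142000·cos 17.253° = 73.670951
roll angle φ = 27.167° = 0.47415360 rad
x = r_b·(cos φ + φ·sin φ) = 73.670951·(0.88967950 + 0.47415360·0.45658558) = 81.492683
y = r_b·(sin φ − φ·cos φ) = 73.670951·(0.45658558 − 0.47415360·0.88967950) = 2.559391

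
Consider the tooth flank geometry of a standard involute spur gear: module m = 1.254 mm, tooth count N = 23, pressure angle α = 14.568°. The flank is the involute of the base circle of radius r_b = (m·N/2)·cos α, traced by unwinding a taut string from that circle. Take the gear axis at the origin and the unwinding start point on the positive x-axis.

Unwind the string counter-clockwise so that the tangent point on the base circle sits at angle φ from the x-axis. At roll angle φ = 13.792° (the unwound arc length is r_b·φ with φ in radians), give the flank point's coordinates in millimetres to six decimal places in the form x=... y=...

x=14.355896 y=0.064517

pitch radius r_p = m·N/2 = 1.254·23/2 = 14.421000
base radius r_b = r_p·cos α = 14.421000·cos 14.568° = 13.957362
roll angle φ = 13.792° = 0.24071581 rad
x = r_b·(cos φ + φ·sin φ) = 13.957362·(0.97116758 + 0.24071581·0.23839786) = 14.355896
y = r_b·(sin φ − φ·cos φ) = 13.957362·(0.23839786 − 0.24071581·0.97116758) = 0.064517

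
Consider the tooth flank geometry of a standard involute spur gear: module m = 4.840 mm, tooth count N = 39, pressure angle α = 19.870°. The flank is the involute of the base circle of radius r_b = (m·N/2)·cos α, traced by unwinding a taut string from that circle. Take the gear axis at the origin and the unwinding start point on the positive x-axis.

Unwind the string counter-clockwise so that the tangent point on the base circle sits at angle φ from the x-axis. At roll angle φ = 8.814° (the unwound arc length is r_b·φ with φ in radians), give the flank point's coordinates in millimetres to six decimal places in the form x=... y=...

pitch radius r_p = m·N/2 = 4.840·39/2 = 94.380000
base radius r_b = r_p·cos α = 94.380000·cos 19.870° = 88.761202
roll angle φ = 8.814° = 0.15383332 rad
x = r_b·(cos φ + φ·sin φ) = 88.761202·(0.98819097 + 0.15383332·0.15322730) = 89.805250
y = r_b·(sin φ − φ·cos φ) = 88.761202·(0.15322730 − 0.15383332·0.98819097) = 0.107455

x=89.805250 y=0.107455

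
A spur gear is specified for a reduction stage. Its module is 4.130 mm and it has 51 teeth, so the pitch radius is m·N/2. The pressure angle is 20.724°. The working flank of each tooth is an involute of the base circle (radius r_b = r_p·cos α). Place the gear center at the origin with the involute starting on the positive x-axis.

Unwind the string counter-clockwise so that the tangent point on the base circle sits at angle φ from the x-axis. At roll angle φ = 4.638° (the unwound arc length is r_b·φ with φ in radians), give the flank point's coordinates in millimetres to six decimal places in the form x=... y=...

pitch radius r_p = m·N/2 = 4.130·51/2 = 105.315000
base radius r_b = r_p·cos α = 105.315000·cos 20.724° = 98.500686
roll angle φ = 4.638° = 0.08094837 rad
x = r_b·(cos φ + φ·sin φ) = 98.500686·(0.99672547 + 0.08094837·0.08086000) = 98.822877
y = r_b·(sin φ − φ·cos φ) = 98.500686·(0.08086000 − 0.08094837·0.99672547) = 0.017404

x=98.822877 y=0.017404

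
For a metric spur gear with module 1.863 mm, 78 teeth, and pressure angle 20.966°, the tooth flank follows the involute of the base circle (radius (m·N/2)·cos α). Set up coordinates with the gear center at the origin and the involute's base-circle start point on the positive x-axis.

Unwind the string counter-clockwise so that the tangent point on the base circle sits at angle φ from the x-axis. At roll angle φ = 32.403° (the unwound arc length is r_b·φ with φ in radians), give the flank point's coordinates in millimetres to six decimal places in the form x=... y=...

pitch radius r_p = m·N/2 = 1.863·78/2 = 72.657000
base radius r_b = r_p·cos α = 72.657000·cos 20.966° = 67.846592
roll angle φ = 32.403° = 0.56553904 rad
x = r_b·(cos φ + φ·sin φ) = 67.846592·(0.84429987 + 0.56553904·0.53587100) = 77.844184
y = r_b·(sin φ − φ·cos φ) = 67.846592·(0.53587100 − 0.56553904·0.84429987) = 3.961323

x=77.844184 y=3.961323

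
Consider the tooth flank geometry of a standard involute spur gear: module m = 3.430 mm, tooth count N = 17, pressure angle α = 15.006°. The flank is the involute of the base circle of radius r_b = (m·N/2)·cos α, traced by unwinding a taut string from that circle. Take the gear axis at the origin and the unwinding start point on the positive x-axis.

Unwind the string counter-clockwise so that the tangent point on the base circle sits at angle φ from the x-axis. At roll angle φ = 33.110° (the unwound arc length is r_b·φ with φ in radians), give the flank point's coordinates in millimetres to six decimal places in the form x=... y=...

x=32.477499 y=1.751702

pitch radius r_p = m·N/2 = 3.430·17/2 = 29.155000
base radius r_b = r_p·cos α = 29.155000·cos 15.006° = 28.160777
roll angle φ = 33.110° = 0.57787852 rad
x = r_b·(cos φ + φ·sin φ) = 28.160777·(0.83762339 + 0.57787852·0.54624816) = 32.477499
y = r_b·(sin φ − φ·cos φ) = 28.160777·(0.54624816 − 0.57787852·0.83762339) = 1.751702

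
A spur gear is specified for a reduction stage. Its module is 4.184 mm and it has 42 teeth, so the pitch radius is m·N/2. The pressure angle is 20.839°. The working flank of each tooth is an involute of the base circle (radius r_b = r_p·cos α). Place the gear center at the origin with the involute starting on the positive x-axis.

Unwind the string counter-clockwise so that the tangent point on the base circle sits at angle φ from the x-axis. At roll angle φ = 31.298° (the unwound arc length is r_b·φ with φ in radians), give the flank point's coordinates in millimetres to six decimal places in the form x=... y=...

pitch radius r_p = m·N/2 = 4.184·42/2 = 87.864000
base radius r_b = r_p·cos α = 87.864000·cos 20.839° = 82.116266
roll angle φ = 31.298° = 0.54625315 rad
x = r_b·(cos φ + φ·sin φ) = 82.116266·(0.85447696 + 0.54625315·0.51948929) = 93.468809
y = r_b·(sin φ − φ·cos φ) = 82.116266·(0.51948929 − 0.54625315·0.85447696) = 4.329872

x=93.468809 y=4.329872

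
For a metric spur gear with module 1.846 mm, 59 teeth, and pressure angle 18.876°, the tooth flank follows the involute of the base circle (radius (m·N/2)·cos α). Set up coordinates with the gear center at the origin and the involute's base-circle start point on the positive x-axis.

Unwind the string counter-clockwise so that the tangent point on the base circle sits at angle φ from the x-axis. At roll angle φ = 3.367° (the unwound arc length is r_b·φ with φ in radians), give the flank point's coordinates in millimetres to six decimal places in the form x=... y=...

pitch radius r_p = m·N/2 = 1.846·59/2 = 54.457000
base radius r_b = r_p·cos α = 54.457000·cos 18.876° = 51.528355
roll angle φ = 3.367° = 0.05876524 rad
x = r_b·(cos φ + φ·sin φ) = 51.528355·(0.99827382 + 0.05876524·0.05873142) = 51.617251
y = r_b·(sin φ − φ·cos φ) = 51.528355·(0.05873142 − 0.05876524·0.99827382) = 0.003484

x=51.617251 y=0.003484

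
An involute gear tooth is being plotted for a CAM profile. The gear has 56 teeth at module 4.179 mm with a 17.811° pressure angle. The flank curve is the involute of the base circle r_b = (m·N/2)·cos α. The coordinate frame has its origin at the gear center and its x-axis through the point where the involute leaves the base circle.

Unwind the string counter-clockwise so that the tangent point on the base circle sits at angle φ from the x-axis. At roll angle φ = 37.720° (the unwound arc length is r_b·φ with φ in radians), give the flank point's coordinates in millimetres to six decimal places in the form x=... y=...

x=132.991885 y=10.143427

pitch radius r_p = m·N/2 = 4.179·56/2 = 117.012000
base radius r_b = r_p·cos α = 117.012000·cos 17.811° = 111.403695
roll angle φ = 37.720° = 0.65833819 rad
x = r_b·(cos φ + φ·sin φ) = 111.403695·(0.79101002 + 0.65833819·0.61180319) = 132.991885
y = r_b·(sin φ − φ·cos φ) = 111.403695·(0.61180319 − 0.65833819·0.79101002) = 10.143427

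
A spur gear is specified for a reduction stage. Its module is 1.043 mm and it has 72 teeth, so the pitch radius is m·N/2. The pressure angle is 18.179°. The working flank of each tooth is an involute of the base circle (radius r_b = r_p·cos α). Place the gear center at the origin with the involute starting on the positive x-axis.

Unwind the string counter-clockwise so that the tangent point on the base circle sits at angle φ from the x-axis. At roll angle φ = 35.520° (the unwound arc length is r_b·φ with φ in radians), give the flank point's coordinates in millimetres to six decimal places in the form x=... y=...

x=41.884323 y=2.725812

pitch radius r_p = m·N/2 = 1.043·72/2 = 37.548000
base radius r_b = r_p·cos α = 37.548000·cos 18.179° = 35.673847
roll angle φ = 35.520° = 0.61994095 rad
x = r_b·(cos φ + φ·sin φ) = 35.673847·(0.81391277 + 0.61994095·0.58098710) = 41.884323
y = r_b·(sin φ − φ·cos φ) = 35.673847·(0.58098710 − 0.61994095·0.81391277) = 2.725812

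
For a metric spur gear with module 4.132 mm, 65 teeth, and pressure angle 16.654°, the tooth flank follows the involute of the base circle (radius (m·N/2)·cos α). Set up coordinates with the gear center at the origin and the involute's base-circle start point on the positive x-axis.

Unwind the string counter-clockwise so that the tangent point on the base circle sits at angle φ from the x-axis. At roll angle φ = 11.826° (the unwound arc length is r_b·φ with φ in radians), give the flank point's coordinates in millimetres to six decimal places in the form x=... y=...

pitch radius r_p = m·N/2 = 4.132·65/2 = 134.290000
base radius r_b = r_p·cos α = 134.290000·cos 16.654° = 128.656923
roll angle φ = 11.826° = 0.20640264 rad
x = r_b·(cos φ + φ·sin φ) = 128.656923·(0.97877449 + 0.20640264·0.20494023) = 131.368328
y = r_b·(sin φ − φ·cos φ) = 128.656923·(0.20494023 − 0.20640264·0.97877449) = 0.375497

x=131.368328 y=0.375497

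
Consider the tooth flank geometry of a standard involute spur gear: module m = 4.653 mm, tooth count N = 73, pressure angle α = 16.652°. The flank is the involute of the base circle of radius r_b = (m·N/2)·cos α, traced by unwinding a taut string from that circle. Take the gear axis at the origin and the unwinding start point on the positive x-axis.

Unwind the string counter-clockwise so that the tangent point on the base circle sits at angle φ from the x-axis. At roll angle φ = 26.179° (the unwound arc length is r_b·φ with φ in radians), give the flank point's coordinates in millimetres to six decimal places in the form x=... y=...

x=178.820339 y=5.066361

pitch radius r_p = m·N/2 = 4.653·73/2 = 169.834500
base radius r_b = r_p·cos α = 169.834500·cos 16.652° = 162.712133
roll angle φ = 26.179° = 0.45690974 rad
x = r_b·(cos φ + φ·sin φ) = 162.712133·(0.89742013 + 0.45690974·0.44117696) = 178.820339
y = r_b·(sin φ − φ·cos φ) = 162.712133·(0.44117696 − 0.45690974·0.89742013) = 5.066361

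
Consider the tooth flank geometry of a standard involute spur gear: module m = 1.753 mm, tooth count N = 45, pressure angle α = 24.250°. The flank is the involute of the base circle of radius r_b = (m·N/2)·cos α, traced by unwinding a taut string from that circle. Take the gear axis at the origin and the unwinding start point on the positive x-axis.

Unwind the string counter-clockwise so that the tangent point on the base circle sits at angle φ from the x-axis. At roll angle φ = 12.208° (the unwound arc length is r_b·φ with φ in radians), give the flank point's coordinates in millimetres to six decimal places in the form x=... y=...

x=36.769251 y=0.115430

pitch radius r_p = m·N/2 = 1.753·45/2 = 39.442500
base radius r_b = r_p·cos α = 39.442500·cos 24.250° = 35.962174
roll angle φ = 12.208° = 0.21306980 rad
x = r_b·(cos φ + φ·sin φ) = 35.962174·(0.97738638 + 0.21306980·0.21146127) = 36.769251
y = r_b·(sin φ − φ·cos φ) = 35.962174·(0.21146127 − 0.21306980·0.97738638) = 0.115430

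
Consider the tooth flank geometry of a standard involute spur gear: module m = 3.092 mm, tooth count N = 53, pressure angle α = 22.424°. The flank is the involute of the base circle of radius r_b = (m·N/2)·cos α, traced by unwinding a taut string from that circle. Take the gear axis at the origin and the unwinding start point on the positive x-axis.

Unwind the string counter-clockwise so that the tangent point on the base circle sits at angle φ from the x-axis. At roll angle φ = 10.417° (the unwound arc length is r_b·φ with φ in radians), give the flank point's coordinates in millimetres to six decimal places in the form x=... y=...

x=76.983881 y=0.151231

pitch radius r_p = m·N/2 = 3.092·53/2 = 81.938000
base radius r_b = r_p·cos α = 81.938000·cos 22.424° = 75.742367
roll angle φ = 10.417° = 0.18181095 rad
x = r_b·(cos φ + φ·sin φ) = 75.742367·(0.98351787 + 0.18181095·0.18081097) = 76.983881
y = r_b·(sin φ − φ·cos φ) = 75.742367·(0.18081097 − 0.18181095·0.98351787) = 0.151231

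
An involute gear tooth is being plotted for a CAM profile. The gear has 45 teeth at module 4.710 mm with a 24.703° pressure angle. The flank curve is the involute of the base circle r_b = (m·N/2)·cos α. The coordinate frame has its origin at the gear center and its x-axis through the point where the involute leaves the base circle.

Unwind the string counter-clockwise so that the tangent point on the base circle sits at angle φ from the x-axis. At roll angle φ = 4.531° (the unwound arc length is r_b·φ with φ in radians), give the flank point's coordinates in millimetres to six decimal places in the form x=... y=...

x=96.577412 y=0.015861

pitch radius r_p = m·N/2 = 4.710·45/2 = 105.975000
base radius r_b = r_p·cos α = 105.975000·cos 24.703° = 96.276835
roll angle φ = 4.531° = 0.07908087 rad
x = r_b·(cos φ + φ·sin φ) = 96.276835·(0.99687474 + 0.07908087·0.07899847) = 96.577412
y = r_b·(sin φ − φ·cos φ) = 96.276835·(0.07899847 − 0.07908087·0.99687474) = 0.015861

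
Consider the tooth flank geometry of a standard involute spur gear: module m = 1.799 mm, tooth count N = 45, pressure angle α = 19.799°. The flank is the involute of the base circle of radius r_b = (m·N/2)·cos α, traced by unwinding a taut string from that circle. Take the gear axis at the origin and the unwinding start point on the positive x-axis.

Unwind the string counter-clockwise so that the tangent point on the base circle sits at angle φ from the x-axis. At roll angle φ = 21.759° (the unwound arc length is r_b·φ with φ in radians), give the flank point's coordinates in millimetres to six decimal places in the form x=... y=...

pitch radius r_p = m·N/2 = 1.799·45/2 = 40.477500
base radius r_b = r_p·cos α = 40.477500·cos 19.799° = 38.084741
roll angle φ = 21.759° = 0.37976619 rad
x = r_b·(cos φ + φ·sin φ) = 38.084741·(0.92875133 + 0.37976619·0.37070333) = 40.732846
y = r_b·(sin φ − φ·cos φ) = 38.084741·(0.37070333 − 0.37976619·0.92875133) = 0.685334

x=40.732846 y=0.685334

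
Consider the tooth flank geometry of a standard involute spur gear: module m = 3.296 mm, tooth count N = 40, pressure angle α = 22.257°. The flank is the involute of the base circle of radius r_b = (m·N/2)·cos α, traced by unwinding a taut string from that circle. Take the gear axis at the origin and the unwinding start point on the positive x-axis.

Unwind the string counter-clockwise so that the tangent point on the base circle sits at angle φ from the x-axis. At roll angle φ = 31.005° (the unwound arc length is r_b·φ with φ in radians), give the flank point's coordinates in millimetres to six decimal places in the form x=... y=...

pitch radius r_p = m·N/2 = 3.296·40/2 = 65.920000
base radius r_b = r_p·cos α = 65.920000·cos 22.257° = 61.008580
roll angle φ = 31.005° = 0.54113933 rad
x = r_b·(cos φ + φ·sin φ) = 61.008580·(0.85712235 + 0.54113933·0.51511287) = 69.297827
y = r_b·(sin φ − φ·cos φ) = 61.008580·(0.51511287 − 0.54113933·0.85712235) = 3.129146

x=69.297827 y=3.129146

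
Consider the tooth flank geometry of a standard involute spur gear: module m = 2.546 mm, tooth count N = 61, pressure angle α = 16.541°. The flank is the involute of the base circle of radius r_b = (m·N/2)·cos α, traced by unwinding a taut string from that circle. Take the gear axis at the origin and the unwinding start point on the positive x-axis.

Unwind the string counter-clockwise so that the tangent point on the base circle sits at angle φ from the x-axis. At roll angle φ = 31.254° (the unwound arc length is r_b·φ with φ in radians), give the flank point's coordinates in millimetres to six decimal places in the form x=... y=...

x=84.703981 y=3.908883

pitch radius r_p = m·N/2 = 2.546·61/2 = 77.653000
base radius r_b = r_p·cos α = 77.653000·cos 16.541° = 74.439428
roll angle φ = 31.254° = 0.54548520 rad
x = r_b·(cos φ + φ·sin φ) = 74.439428·(0.85487565 + 0.54548520·0.51883294) = 84.703981
y = r_b·(sin φ − φ·cos φ) = 74.439428·(0.51883294 − 0.54548520·0.85487565) = 3.908883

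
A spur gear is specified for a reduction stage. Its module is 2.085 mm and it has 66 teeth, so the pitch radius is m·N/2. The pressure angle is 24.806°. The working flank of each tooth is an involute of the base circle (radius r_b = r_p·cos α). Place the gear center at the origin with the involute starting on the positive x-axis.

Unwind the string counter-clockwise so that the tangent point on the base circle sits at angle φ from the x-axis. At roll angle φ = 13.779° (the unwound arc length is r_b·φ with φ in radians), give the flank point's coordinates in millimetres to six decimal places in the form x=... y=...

pitch radius r_p = m·N/2 = 2.085·66/2 = 68.805000
base radius r_b = r_p·cos α = 68.805000·cos 24.806° = 62.456607
roll angle φ = 13.779° = 0.24048892 rad
x = r_b·(cos φ + φ·sin φ) = 62.456607·(0.97122164 + 0.24048892·0.23817750) = 64.236663
y = r_b·(sin φ − φ·cos φ) = 62.456607·(0.23817750 − 0.24048892·0.97122164) = 0.287891

x=64.236663 y=0.287891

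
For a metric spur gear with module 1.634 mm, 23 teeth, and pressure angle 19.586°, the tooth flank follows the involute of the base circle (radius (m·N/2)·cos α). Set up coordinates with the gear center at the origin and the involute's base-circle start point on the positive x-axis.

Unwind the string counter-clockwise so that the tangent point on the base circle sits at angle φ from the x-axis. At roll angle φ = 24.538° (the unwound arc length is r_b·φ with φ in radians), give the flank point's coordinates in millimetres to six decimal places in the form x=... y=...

pitch radius r_p = m·N/2 = 1.634·23/2 = 18.791000
base radius r_b = r_p·cos α = 18.791000·cos 19.586° = 17.703741
roll angle φ = 24.538° = 0.42826889 rad
x = r_b·(cos φ + φ·sin φ) = 17.703741·(0.90968604 + 0.42826889·0.41529666) = 19.253610
y = r_b·(sin φ − φ·cos φ) = 17.703741·(0.41529666 − 0.42826889·0.90968604) = 0.455100

x=19.253610 y=0.455100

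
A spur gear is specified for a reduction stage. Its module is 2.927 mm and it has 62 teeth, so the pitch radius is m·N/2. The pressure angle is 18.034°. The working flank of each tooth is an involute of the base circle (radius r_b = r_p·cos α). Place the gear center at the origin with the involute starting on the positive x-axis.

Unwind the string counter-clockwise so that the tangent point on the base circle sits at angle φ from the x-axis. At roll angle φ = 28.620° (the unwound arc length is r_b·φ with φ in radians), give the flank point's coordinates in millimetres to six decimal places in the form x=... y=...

pitch radius r_p = m·N/2 = 2.927·62/2 = 90.737000
base radius r_b = r_p·cos α = 90.737000·cos 18.034° = 86.279361
roll angle φ = 28.620° = 0.49951323 rad
x = r_b·(cos φ + φ·sin φ) = 86.279361·(0.87781583 + 0.49951323·0.47899830) = 96.381105
y = r_b·(sin φ − φ·cos φ) = 86.279361·(0.47899830 − 0.49951323·0.87781583) = 3.495840

x=96.381105 y=3.495840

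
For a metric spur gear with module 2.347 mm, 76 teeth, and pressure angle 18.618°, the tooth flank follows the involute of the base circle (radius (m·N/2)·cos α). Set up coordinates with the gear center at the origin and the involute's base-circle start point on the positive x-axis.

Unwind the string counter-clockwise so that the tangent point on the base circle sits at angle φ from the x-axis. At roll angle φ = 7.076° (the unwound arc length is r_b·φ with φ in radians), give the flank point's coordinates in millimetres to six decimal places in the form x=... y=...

pitch radius r_p = m·N/2 = 2.347·76/2 = 89.186000
base radius r_b = r_p·cos α = 89.186000·cos 18.618° = 84.518732
roll angle φ = 7.076° = 0.12349950 rad
x = r_b·(cos φ + φ·sin φ) = 84.518732·(0.99238362 + 0.12349950·0.12318580) = 85.160822
y = r_b·(sin φ − φ·cos φ) = 84.518732·(0.12318580 − 0.12349950·0.99238362) = 0.052986

x=85.160822 y=0.052986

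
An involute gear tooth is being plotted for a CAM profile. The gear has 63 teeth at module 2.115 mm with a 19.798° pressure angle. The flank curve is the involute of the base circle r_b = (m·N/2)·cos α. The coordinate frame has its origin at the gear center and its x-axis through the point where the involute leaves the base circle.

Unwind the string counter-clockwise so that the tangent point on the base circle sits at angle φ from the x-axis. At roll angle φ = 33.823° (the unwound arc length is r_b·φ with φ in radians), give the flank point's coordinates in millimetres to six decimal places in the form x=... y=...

pitch radius r_p = m·N/2 = 2.115·63/2 = 66.622500
base radius r_b = r_p·cos α = 66.622500·cos 19.798° = 62.684617
roll angle φ = 33.823° = 0.59032271 rad
x = r_b·(cos φ + φ·sin φ) = 62.684617·(0.83076109 + 0.59032271·0.55662915) = 72.673531
y = r_b·(sin φ − φ·cos φ) = 62.684617·(0.55662915 − 0.59032271·0.83076109) = 4.150474

x=72.673531 y=4.150474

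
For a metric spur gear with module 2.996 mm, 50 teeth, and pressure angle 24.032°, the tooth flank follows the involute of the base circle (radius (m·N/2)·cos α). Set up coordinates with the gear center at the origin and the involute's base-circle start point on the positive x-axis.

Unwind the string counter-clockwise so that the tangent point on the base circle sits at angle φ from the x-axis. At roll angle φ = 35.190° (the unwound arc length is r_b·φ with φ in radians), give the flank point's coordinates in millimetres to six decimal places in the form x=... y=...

pitch radius r_p = m·N/2 = 2.996·50/2 = 74.900000
base radius r_b = r_p·cos α = 74.900000·cos 24.032° = 68.407529
roll angle φ = 35.190° = 0.61418136 rad
x = r_b·(cos φ + φ·sin φ) = 68.407529·(0.81724549 + 0.61418136·0.57628969) = 80.118343
y = r_b·(sin φ − φ·cos φ) = 68.407529·(0.57628969 − 0.61418136·0.81724549) = 5.086287

x=80.118343 y=5.086287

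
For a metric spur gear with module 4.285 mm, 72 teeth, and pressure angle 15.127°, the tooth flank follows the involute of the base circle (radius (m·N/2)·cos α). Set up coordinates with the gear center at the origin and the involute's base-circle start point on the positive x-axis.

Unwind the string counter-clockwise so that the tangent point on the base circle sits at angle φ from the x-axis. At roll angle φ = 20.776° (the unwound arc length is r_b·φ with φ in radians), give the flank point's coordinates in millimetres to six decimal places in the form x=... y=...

pitch radius r_p = m·N/2 = 4.285·72/2 = 154.260000
base radius r_b = r_p·cos α = 154.260000·cos 15.127° = 148.914855
roll angle φ = 20.776° = 0.36260961 rad
x = r_b·(cos φ + φ·sin φ) = 148.914855·(0.93497434 + 0.36260961·0.35471535) = 158.385472
y = r_b·(sin φ − φ·cos φ) = 148.914855·(0.35471535 − 0.36260961·0.93497434) = 2.335681

x=158.385472 y=2.335681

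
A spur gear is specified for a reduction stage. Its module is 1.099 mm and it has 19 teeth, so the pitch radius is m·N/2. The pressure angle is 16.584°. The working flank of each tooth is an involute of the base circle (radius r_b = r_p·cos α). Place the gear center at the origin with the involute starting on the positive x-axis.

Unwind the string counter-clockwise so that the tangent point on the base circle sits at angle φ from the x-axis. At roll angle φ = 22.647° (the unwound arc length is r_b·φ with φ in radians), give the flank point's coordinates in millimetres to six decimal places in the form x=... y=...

pitch radius r_p = m·N/2 = 1.099·19/2 = 10.440500
base radius r_b = r_p·cos α = 10.440500·cos 16.584° = 10.006199
roll angle φ = 22.647° = 0.39526472 rad
x = r_b·(cos φ + φ·sin φ) = 10.006199·(0.92289467 + 0.39526472·0.38505251) = 10.757588
y = r_b·(sin φ − φ·cos φ) = 10.006199·(0.38505251 − 0.39526472·0.92289467) = 0.202774

x=10.757588 y=0.202774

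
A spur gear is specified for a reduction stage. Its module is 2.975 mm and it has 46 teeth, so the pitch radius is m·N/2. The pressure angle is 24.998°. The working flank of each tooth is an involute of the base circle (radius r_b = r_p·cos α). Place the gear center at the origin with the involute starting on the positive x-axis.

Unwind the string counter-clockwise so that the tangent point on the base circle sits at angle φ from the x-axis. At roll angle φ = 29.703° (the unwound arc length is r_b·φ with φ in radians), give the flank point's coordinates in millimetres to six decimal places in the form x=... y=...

x=69.796927 y=2.803447

pitch radius r_p = m·N/2 = 2.975·46/2 = 68.425000
base radius r_b = r_p·cos α = 68.425000·cos 24.998° = 62.015120
roll angle φ = 29.703° = 0.51841515 rad
x = r_b·(cos φ + φ·sin φ) = 62.015120·(0.86860557 + 0.51841515·0.49550415) = 69.796927
y = r_b·(sin φ − φ·cos φ) = 62.015120·(0.49550415 − 0.51841515·0.86860557) = 2.803447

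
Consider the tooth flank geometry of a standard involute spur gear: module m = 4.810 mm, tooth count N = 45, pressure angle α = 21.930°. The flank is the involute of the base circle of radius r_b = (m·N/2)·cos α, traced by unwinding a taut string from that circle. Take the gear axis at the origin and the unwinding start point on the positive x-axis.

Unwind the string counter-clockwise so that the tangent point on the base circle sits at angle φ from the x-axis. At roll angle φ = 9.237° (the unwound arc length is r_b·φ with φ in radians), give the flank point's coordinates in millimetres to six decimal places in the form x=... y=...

pitch radius r_p = m·N/2 = 4.810·45/2 = 108.225000
base radius r_b = r_p·cos α = 108.225000·cos 21.930° = 100.393929
roll angle φ = 9.237° = 0.16121606 rad
x = r_b·(cos φ + φ·sin φ) = 100.393929·(0.98703281 + 0.16121606·0.16051862) = 101.690114
y = r_b·(sin φ − φ·cos φ) = 100.393929·(0.16051862 − 0.16121606·0.98703281) = 0.139856

x=101.690114 y=0.139856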